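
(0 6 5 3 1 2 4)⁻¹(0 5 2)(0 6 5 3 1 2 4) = (3 4 6)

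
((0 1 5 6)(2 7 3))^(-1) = (0 6 5 1)(2 3 7)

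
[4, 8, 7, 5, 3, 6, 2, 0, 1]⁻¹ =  [7, 8, 6, 4, 0, 3, 5, 2, 1]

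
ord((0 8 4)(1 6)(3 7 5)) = 6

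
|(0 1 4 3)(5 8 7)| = 12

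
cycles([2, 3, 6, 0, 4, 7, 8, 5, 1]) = (0 2 6 8 1 3)(5 7)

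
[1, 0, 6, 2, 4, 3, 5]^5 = [1, 0, 6, 2, 4, 3, 5]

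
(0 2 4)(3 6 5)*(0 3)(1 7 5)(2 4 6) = (0 4 3 2 6 1 7 5)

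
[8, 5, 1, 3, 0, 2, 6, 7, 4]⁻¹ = [4, 2, 5, 3, 8, 1, 6, 7, 0]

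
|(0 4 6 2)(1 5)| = 4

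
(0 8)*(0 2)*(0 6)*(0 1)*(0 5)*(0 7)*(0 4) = (0 8 2 6 1 5 7 4)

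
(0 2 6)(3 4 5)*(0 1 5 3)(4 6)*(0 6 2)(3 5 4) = (1 4 5 6)(2 3)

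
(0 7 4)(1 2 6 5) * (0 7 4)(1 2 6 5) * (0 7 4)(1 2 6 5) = (1 5 6 2)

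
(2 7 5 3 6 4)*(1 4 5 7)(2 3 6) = (1 4 3 2)(5 6)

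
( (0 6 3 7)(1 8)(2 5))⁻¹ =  (0 7 3 6)(1 8)(2 5)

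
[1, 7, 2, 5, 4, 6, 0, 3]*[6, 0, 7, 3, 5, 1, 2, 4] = [0, 4, 7, 1, 5, 2, 6, 3]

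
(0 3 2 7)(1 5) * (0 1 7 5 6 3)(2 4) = (1 6 3 4 2 5 7)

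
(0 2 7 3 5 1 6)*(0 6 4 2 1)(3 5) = (0 1 4 2 7 5)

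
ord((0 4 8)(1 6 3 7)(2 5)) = 12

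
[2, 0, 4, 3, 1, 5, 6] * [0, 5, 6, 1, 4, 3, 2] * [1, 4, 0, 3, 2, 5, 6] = [6, 1, 2, 4, 5, 3, 0]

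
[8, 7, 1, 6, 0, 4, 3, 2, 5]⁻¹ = [4, 2, 7, 6, 5, 8, 3, 1, 0]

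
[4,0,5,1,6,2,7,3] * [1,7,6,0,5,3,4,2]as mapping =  [0→5,1→1,2→3,3→7,4→4,5→6,6→2,7→0]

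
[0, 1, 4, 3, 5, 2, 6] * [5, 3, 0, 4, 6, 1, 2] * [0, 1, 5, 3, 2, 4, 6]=[4, 3, 6, 2, 1, 0, 5]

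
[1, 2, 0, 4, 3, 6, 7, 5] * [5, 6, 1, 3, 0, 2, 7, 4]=[6, 1, 5, 0, 3, 7, 4, 2]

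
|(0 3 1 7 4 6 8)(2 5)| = 14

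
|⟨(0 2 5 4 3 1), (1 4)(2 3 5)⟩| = 720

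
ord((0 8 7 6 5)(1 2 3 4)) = 20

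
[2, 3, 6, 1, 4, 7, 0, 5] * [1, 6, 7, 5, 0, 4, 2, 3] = [7, 5, 2, 6, 0, 3, 1, 4]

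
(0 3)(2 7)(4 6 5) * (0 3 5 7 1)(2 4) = (0 5 2 1)(4 6 7)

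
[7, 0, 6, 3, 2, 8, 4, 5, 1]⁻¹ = [1, 8, 4, 3, 6, 7, 2, 0, 5]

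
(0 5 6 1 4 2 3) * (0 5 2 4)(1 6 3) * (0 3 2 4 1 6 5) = (0 4 1 3)(2 6 5)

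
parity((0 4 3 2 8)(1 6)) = odd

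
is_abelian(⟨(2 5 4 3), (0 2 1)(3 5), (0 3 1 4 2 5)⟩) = no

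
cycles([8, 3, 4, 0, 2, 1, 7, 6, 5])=(0 8 5 1 3)(2 4)(6 7)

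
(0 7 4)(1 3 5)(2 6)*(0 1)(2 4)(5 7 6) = (0 6 4 1 3 7 2 5)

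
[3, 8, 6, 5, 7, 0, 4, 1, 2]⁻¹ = [5, 7, 8, 0, 6, 3, 2, 4, 1]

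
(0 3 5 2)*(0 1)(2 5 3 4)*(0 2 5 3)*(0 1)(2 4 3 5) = (0 3 1 4 2)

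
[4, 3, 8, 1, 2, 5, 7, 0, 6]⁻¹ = [7, 3, 4, 1, 0, 5, 8, 6, 2]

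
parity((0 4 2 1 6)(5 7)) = odd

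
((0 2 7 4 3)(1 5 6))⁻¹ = (0 3 4 7 2)(1 6 5)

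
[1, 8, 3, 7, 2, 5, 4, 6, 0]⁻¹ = [8, 0, 4, 2, 6, 5, 7, 3, 1]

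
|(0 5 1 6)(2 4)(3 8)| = 4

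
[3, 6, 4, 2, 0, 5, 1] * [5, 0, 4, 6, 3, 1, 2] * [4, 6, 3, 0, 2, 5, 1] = [1, 3, 0, 2, 5, 6, 4]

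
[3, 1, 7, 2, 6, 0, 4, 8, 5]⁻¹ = [5, 1, 3, 0, 6, 8, 4, 2, 7]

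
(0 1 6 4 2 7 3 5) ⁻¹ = (0 5 3 7 2 4 6 1) 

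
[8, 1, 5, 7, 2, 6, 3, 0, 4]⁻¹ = [7, 1, 4, 6, 8, 2, 5, 3, 0]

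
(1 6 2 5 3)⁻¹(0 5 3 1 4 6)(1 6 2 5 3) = (0 3 1 6 4 2)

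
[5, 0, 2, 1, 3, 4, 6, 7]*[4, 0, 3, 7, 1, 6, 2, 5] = [6, 4, 3, 0, 7, 1, 2, 5]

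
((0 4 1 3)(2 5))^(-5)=(0 3 1 4)(2 5)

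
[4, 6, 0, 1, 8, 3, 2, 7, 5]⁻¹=[2, 3, 6, 5, 0, 8, 1, 7, 4]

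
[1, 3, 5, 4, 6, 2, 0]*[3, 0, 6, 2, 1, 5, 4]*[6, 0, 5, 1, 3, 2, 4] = [6, 5, 2, 0, 3, 4, 1]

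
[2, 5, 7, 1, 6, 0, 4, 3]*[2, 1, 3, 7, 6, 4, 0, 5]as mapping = [0→3, 1→4, 2→5, 3→1, 4→0, 5→2, 6→6, 7→7]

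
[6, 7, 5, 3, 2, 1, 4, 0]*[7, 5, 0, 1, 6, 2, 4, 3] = [4, 3, 2, 1, 0, 5, 6, 7]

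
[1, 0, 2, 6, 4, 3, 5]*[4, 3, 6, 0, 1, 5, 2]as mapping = [0→3, 1→4, 2→6, 3→2, 4→1, 5→0, 6→5]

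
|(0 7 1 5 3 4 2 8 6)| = 9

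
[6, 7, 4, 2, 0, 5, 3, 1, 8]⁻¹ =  [4, 7, 3, 6, 2, 5, 0, 1, 8]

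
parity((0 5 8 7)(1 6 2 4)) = even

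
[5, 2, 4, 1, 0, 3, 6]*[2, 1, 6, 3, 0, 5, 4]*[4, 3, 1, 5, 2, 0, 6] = [0, 6, 4, 3, 1, 5, 2]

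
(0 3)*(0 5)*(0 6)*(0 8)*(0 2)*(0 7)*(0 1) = (0 3 5 6 8 2 7 1)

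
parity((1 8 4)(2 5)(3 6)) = even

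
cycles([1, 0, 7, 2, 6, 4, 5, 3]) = (0 1)(2 7 3)(4 6 5)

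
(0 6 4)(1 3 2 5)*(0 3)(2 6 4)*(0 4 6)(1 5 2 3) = (0 6 3)(1 4)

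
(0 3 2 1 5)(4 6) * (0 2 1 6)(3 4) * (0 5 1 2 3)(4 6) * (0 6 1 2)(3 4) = (0 1 2 3)(4 5)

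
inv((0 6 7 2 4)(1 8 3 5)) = (0 4 2 7 6)(1 5 3 8)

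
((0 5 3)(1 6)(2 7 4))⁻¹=(0 3 5)(1 6)(2 4 7)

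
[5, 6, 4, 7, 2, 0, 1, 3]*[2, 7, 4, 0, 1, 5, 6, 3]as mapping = [0→5, 1→6, 2→1, 3→3, 4→4, 5→2, 6→7, 7→0]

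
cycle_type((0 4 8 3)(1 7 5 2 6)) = 4.5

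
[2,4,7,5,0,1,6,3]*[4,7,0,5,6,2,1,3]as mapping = [0→0,1→6,2→3,3→2,4→4,5→7,6→1,7→5]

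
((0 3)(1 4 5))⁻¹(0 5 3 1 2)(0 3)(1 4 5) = (0 4 2 3 1)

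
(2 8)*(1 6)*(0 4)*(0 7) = (0 4 7)(1 6)(2 8)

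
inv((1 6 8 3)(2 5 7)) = (1 3 8 6)(2 7 5)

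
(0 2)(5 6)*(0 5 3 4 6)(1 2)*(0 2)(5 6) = (0 1)(2 6 3 4 5)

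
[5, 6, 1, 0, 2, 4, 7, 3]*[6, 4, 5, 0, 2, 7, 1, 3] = [7, 1, 4, 6, 5, 2, 3, 0]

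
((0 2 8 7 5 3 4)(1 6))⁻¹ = (0 4 3 5 7 8 2)(1 6)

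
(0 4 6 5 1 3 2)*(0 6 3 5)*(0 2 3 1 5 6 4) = (1 6 2 4)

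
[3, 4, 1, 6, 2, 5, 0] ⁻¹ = [6, 2, 4, 0, 1, 5, 3] 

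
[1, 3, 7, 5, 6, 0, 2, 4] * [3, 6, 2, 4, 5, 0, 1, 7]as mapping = [0→6, 1→4, 2→7, 3→0, 4→1, 5→3, 6→2, 7→5]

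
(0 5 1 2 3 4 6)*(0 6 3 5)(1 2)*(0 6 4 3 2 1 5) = (0 6 4 2)(1 5)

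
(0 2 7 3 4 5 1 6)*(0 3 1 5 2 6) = (0 6 3 4 2 7 1)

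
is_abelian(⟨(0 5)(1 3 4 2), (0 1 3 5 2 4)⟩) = no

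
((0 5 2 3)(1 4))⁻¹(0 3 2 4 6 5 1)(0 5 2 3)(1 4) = (0 3 1 6 2 4 5)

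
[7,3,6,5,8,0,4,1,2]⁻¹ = [5,7,8,1,6,3,2,0,4]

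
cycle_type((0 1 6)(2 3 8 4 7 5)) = 3.6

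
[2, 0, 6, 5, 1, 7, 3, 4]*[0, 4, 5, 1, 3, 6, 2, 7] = [5, 0, 2, 6, 4, 7, 1, 3]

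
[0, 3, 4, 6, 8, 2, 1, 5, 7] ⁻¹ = [0, 6, 5, 1, 2, 7, 3, 8, 4] 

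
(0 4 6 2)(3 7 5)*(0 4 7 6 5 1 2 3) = (0 7 1 2 4 5)(3 6)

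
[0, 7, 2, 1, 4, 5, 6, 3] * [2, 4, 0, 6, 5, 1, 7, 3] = [2, 3, 0, 4, 5, 1, 7, 6]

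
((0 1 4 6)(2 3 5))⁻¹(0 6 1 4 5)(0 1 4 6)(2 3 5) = (0 4 6 2 1)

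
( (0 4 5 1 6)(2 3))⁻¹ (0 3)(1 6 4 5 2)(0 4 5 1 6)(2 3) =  (0 5 1 3 6)(2 4)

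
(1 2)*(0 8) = (0 8)(1 2)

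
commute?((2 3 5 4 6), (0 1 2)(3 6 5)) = no:(2 3 5 4 6) * (0 1 2)(3 6 5) = (0 1 2 6)(4 5), (0 1 2)(3 6 5) * (2 3 5 4 6) = (0 1 3 2)(4 6)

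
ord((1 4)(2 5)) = 2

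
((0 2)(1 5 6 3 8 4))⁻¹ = (0 2)(1 4 8 3 6 5)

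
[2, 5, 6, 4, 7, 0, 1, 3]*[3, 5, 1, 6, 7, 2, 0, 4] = [1, 2, 0, 7, 4, 3, 5, 6]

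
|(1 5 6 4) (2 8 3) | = 12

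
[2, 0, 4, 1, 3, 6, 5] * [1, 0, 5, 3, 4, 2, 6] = [5, 1, 4, 0, 3, 6, 2]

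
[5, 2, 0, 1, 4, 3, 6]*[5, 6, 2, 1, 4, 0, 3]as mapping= [0→0, 1→2, 2→5, 3→6, 4→4, 5→1, 6→3]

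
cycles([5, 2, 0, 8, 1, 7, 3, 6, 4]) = (0 5 7 6 3 8 4 1 2) 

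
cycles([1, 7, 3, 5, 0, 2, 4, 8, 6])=(0 1 7 8 6 4)(2 3 5)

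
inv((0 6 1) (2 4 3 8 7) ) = (0 1 6) (2 7 8 3 4) 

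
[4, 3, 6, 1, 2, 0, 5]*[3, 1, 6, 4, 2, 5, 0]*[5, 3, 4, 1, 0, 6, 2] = [4, 0, 5, 3, 2, 1, 6]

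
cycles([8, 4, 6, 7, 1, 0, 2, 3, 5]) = (0 8 5)(1 4)(2 6)(3 7)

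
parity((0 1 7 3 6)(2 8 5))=even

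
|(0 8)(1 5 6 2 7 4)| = 6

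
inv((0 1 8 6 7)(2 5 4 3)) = (0 7 6 8 1)(2 3 4 5)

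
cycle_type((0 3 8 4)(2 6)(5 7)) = 2^2.4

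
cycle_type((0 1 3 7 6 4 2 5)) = 8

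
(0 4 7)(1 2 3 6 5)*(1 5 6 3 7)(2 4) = (0 2 7)(1 4)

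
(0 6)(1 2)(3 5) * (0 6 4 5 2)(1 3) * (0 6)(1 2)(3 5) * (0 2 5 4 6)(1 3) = (0 6 2 4 1)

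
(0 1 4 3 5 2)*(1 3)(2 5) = (0 3 2)(1 4)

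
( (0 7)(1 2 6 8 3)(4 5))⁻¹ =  (0 7)(1 3 8 6 2)(4 5)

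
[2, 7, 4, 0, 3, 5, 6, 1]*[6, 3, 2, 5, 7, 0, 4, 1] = [2, 1, 7, 6, 5, 0, 4, 3]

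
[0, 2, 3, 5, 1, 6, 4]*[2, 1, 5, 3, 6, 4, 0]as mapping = [0→2, 1→5, 2→3, 3→4, 4→1, 5→0, 6→6]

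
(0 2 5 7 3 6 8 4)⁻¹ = (0 4 8 6 3 7 5 2)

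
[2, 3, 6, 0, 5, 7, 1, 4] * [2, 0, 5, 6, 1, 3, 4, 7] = [5, 6, 4, 2, 3, 7, 0, 1]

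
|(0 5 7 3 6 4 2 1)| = 8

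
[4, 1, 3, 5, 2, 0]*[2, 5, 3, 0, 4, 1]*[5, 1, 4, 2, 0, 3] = [0, 3, 5, 1, 2, 4]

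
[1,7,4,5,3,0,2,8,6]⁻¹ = [5,0,6,4,2,3,8,1,7]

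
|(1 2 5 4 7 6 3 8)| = 8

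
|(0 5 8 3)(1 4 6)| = 12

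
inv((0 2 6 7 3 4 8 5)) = (0 5 8 4 3 7 6 2)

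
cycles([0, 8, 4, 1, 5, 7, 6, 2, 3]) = (1 8 3)(2 4 5 7)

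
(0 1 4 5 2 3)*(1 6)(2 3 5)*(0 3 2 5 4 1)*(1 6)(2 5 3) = (0 1 6)(2 4 3)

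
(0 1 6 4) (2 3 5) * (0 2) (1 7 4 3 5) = (0 7 4 2 5) (1 6 3) 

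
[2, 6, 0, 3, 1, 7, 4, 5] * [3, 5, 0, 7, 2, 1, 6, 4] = [0, 6, 3, 7, 5, 4, 2, 1]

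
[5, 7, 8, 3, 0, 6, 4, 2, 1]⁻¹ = [4, 8, 7, 3, 6, 0, 5, 1, 2]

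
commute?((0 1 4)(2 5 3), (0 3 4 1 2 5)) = no:(0 1 4)(2 5 3) * (0 3 4 1 2 5) = (0 2)(3 5 4), (0 3 4 1 2 5) * (0 1 4)(2 5 3) = (0 2 3)(1 5)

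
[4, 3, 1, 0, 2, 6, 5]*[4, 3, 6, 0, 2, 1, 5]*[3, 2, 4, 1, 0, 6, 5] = [4, 3, 1, 0, 5, 6, 2]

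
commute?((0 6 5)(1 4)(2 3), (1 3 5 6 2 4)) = no:(0 6 5)(1 4)(2 3)*(1 3 5 6 2 4) = (0 2 5)(3 4), (1 3 5 6 2 4)*(0 6 5)(1 4)(2 3) = (0 6 3)(1 2)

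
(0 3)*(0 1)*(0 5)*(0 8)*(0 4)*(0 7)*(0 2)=(0 3 1 5 8 4 7 2)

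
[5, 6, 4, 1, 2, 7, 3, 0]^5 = [7, 3, 4, 6, 2, 0, 1, 5]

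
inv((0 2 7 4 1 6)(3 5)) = (0 6 1 4 7 2)(3 5)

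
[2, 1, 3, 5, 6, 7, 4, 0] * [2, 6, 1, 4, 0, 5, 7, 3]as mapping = [0→1, 1→6, 2→4, 3→5, 4→7, 5→3, 6→0, 7→2]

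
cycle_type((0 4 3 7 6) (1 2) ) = 2.5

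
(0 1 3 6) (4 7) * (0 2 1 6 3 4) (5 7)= (0 6 2 1 4 5 7) 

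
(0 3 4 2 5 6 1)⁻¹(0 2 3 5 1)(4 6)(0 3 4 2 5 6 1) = (0 3 5 4 6)(1 2)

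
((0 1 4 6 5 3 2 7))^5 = (0 3 4 7 5 1 2 6)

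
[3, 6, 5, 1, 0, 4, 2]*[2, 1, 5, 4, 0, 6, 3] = [4, 3, 6, 1, 2, 0, 5]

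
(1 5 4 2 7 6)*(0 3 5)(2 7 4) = (0 3 5 2 4 7 6 1)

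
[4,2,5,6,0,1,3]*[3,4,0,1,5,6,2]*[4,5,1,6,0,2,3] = [2,4,3,1,6,0,5]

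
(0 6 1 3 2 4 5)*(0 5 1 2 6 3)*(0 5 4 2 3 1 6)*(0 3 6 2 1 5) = (0 5 4 2 1)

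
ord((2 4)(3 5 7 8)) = 4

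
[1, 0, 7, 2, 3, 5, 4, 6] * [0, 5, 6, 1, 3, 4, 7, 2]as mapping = [0→5, 1→0, 2→2, 3→6, 4→1, 5→4, 6→3, 7→7]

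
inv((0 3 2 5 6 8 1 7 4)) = (0 4 7 1 8 6 5 2 3)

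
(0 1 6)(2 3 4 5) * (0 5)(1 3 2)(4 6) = (0 3 6 5 1 4)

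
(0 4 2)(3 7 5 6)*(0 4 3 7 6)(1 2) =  (0 3 6 7 5)(1 2 4)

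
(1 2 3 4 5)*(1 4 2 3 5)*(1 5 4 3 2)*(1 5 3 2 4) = (1 4 3 5 2)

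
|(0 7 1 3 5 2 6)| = 7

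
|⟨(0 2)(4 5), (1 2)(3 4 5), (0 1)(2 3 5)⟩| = 720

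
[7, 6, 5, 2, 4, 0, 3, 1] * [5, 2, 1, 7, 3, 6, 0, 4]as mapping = [0→4, 1→0, 2→6, 3→1, 4→3, 5→5, 6→7, 7→2]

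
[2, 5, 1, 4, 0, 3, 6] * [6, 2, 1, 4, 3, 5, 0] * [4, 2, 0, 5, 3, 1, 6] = [2, 1, 0, 5, 6, 3, 4]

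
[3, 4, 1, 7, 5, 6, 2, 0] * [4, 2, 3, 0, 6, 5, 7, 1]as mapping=[0→0, 1→6, 2→2, 3→1, 4→5, 5→7, 6→3, 7→4]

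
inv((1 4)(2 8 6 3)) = (1 4)(2 3 6 8)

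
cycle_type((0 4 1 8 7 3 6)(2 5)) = 2.7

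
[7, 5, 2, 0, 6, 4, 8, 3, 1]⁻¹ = [3, 8, 2, 7, 5, 1, 4, 0, 6]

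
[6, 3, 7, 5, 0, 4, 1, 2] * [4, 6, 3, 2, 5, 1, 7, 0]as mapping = [0→7, 1→2, 2→0, 3→1, 4→4, 5→5, 6→6, 7→3]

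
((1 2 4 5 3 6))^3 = (1 5)(2 3)(4 6)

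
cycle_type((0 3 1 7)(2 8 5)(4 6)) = 2.3.4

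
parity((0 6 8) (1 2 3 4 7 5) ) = odd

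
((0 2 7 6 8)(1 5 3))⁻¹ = (0 8 6 7 2)(1 3 5)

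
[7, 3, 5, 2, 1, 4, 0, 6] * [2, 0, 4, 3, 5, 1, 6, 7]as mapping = [0→7, 1→3, 2→1, 3→4, 4→0, 5→5, 6→2, 7→6]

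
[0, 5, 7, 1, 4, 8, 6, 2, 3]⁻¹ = [0, 3, 7, 8, 4, 1, 6, 2, 5]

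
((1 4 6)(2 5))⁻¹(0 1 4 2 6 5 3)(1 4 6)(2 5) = (0 4 6 5 1 2 3)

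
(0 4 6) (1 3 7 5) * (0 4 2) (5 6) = (0 2) (1 3 7 6 4 5) 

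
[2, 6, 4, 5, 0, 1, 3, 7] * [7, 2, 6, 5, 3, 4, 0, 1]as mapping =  [0→6, 1→0, 2→3, 3→4, 4→7, 5→2, 6→5, 7→1]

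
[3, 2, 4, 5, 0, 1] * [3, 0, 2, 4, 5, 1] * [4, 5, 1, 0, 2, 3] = [2, 1, 3, 5, 0, 4]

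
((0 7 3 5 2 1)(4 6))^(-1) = (0 1 2 5 3 7)(4 6)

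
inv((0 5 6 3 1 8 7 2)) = (0 2 7 8 1 3 6 5)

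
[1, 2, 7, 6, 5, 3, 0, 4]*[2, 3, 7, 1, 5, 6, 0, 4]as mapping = [0→3, 1→7, 2→4, 3→0, 4→6, 5→1, 6→2, 7→5]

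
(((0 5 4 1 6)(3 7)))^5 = (3 7)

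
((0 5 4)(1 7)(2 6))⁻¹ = (0 4 5)(1 7)(2 6)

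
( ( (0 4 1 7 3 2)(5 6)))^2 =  (0 1 3)(2 4 7)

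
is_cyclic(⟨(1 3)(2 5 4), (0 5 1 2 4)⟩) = no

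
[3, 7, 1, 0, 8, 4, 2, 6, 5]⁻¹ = [3, 2, 6, 0, 5, 8, 7, 1, 4]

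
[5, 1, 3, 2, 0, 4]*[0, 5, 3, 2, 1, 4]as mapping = [0→4, 1→5, 2→2, 3→3, 4→0, 5→1]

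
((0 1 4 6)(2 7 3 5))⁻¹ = (0 6 4 1)(2 5 3 7)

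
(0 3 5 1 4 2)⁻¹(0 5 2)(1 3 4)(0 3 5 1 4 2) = (0 3 1)(2 4 5)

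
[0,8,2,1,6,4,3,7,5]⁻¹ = [0,3,2,6,5,8,4,7,1]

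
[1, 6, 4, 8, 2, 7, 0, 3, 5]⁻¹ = [6, 0, 4, 7, 2, 8, 1, 5, 3]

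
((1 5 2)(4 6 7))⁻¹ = (1 2 5)(4 7 6)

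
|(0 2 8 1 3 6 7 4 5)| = 9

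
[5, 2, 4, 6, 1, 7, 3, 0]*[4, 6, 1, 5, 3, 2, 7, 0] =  [2, 1, 3, 7, 6, 0, 5, 4]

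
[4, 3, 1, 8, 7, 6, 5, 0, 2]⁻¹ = [7, 2, 8, 1, 0, 6, 5, 4, 3]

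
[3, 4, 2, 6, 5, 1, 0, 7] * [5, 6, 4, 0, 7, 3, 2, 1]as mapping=[0→0, 1→7, 2→4, 3→2, 4→3, 5→6, 6→5, 7→1]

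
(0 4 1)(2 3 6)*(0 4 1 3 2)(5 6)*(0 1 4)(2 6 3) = (0 4 2 6 1)(3 5)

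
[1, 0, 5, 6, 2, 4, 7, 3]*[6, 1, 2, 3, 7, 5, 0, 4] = [1, 6, 5, 0, 2, 7, 4, 3] 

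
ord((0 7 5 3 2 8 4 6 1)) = 9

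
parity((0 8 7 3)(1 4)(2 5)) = odd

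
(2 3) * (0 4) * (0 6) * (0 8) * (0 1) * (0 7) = (0 4 6 8 1 7) (2 3) 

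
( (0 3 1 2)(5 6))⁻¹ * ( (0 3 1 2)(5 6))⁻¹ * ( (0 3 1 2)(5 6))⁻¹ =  (0 3 1 2)(5 6)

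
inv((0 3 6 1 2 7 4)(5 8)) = (0 4 7 2 1 6 3)(5 8)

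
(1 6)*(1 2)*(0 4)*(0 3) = (0 4 3) (1 6 2) 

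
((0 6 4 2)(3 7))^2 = (0 4)(2 6)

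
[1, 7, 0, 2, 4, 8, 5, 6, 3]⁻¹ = [2, 0, 3, 8, 4, 6, 7, 1, 5]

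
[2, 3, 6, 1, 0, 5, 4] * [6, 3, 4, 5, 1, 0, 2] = [4, 5, 2, 3, 6, 0, 1]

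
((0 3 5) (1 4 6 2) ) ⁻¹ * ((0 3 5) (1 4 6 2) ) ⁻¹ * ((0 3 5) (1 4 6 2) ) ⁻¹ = (1 4 6 2) 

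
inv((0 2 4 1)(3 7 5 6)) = (0 1 4 2)(3 6 5 7)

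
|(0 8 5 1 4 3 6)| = 7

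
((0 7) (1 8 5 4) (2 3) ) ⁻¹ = (0 7) (1 4 5 8) (2 3) 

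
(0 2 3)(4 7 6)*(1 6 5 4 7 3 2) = (0 1 6 7 5 4 3)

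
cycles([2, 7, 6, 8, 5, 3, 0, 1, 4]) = (0 2 6)(1 7)(3 8 4 5)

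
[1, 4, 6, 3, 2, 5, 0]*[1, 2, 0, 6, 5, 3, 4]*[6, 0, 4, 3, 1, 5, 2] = [4, 5, 1, 2, 6, 3, 0]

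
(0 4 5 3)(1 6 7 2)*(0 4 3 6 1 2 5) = (0 3 4)(5 6 7)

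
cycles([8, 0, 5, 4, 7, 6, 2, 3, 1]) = (0 8 1)(2 5 6)(3 4 7)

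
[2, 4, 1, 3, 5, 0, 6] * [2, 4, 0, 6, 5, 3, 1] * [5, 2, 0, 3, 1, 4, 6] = [5, 4, 1, 6, 3, 0, 2]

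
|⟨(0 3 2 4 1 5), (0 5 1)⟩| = 720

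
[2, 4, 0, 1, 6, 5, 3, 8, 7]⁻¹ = [2, 3, 0, 6, 1, 5, 4, 8, 7]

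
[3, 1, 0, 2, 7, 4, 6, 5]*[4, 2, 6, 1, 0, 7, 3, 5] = [1, 2, 4, 6, 5, 0, 3, 7]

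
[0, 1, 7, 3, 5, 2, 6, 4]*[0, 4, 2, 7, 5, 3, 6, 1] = [0, 4, 1, 7, 3, 2, 6, 5]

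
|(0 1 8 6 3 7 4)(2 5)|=14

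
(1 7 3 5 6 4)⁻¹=(1 4 6 5 3 7)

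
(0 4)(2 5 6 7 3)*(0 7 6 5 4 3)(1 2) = (0 3 1 2 4 7)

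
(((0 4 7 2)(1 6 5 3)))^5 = (0 4 7 2)(1 6 5 3)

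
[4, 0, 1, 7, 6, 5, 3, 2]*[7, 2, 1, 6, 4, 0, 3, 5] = [4, 7, 2, 5, 3, 0, 6, 1]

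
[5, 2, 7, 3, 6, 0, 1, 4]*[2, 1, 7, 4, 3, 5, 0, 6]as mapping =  [0→5, 1→7, 2→6, 3→4, 4→0, 5→2, 6→1, 7→3]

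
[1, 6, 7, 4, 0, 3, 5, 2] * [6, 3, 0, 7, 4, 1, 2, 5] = [3, 2, 5, 4, 6, 7, 1, 0]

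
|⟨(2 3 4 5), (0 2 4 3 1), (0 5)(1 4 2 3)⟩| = 720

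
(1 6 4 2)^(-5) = (1 2 4 6)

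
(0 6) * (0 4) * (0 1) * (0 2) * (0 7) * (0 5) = (0 6 4 1 2 7 5) 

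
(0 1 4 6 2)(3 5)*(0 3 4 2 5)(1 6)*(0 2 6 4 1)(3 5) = (0 4)(1 6 3 2 5)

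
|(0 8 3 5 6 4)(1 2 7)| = 6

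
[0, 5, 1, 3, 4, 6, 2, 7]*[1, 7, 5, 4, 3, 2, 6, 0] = [1, 2, 7, 4, 3, 6, 5, 0]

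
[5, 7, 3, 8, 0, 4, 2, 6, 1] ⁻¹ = [4, 8, 6, 2, 5, 0, 7, 1, 3] 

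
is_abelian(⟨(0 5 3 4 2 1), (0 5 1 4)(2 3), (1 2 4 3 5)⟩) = no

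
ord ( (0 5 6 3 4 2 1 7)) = 8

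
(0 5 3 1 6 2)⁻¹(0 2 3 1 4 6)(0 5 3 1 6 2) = (0 1 6 4 2 5)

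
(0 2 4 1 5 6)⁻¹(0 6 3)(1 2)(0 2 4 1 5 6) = (0 3 2)(4 5)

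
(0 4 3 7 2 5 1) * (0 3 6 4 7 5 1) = (0 7 2 1 3 5)(4 6)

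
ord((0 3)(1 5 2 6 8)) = 10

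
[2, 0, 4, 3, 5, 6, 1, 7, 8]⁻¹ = [1, 6, 0, 3, 2, 4, 5, 7, 8]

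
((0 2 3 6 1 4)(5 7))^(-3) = (0 6)(1 2)(3 4)(5 7)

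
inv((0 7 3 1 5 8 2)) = (0 2 8 5 1 3 7)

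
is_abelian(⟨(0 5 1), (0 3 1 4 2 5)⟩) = no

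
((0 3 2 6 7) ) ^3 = (0 6 3 7 2) 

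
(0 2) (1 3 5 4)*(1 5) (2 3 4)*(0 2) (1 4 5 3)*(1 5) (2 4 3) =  (0 5) (2 4) 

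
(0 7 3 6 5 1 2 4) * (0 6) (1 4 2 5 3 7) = (0 1 5 4 6 3) 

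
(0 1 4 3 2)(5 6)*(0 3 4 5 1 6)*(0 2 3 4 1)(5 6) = (0 5 2 4 1 6)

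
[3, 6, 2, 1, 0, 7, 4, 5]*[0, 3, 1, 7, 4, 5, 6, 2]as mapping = [0→7, 1→6, 2→1, 3→3, 4→0, 5→2, 6→4, 7→5]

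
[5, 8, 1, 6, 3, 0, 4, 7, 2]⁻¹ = [5, 2, 8, 4, 6, 0, 3, 7, 1]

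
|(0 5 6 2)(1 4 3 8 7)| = 20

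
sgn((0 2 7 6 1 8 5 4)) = -1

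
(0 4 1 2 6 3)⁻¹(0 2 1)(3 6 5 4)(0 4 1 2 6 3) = (0 3 5 1)(2 4 6)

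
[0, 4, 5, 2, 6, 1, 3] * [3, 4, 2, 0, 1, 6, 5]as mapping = [0→3, 1→1, 2→6, 3→2, 4→5, 5→4, 6→0]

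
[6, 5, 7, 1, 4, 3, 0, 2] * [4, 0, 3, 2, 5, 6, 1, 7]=[1, 6, 7, 0, 5, 2, 4, 3]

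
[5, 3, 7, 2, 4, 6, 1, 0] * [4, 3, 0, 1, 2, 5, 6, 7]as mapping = [0→5, 1→1, 2→7, 3→0, 4→2, 5→6, 6→3, 7→4]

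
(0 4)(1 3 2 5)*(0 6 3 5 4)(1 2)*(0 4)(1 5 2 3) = (0 4 6 1 2)(3 5)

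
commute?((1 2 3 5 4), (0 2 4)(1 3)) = no:(1 2 3 5 4)*(0 2 4)(1 3) = (0 2 1 4 3 5), (0 2 4)(1 3)*(1 2 3 5 4) = (0 3 2 1 5 4)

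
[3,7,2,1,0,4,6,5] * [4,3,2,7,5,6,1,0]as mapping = [0→7,1→0,2→2,3→3,4→4,5→5,6→1,7→6]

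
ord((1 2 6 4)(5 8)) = 4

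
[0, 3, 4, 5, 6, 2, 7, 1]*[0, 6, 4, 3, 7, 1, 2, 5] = [0, 3, 7, 1, 2, 4, 5, 6]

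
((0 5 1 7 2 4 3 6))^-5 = (0 7 3 5 2 6 1 4)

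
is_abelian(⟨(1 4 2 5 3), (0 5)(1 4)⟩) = no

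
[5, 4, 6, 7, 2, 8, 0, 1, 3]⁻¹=[6, 7, 4, 8, 1, 0, 2, 3, 5]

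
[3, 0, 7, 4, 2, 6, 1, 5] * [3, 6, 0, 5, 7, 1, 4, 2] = [5, 3, 2, 7, 0, 4, 6, 1]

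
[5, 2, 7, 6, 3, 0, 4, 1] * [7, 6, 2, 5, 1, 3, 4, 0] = [3, 2, 0, 4, 5, 7, 1, 6]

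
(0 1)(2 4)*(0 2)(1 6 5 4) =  (0 6 5 4)(1 2)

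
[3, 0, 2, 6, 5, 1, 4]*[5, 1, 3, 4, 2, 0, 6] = [4, 5, 3, 6, 0, 1, 2]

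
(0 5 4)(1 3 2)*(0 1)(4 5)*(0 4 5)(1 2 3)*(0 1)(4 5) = (0 4 2 5 1)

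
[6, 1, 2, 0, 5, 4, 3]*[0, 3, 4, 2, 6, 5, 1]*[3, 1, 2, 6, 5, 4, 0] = [1, 6, 5, 3, 4, 0, 2]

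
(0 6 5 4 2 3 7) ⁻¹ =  (0 7 3 2 4 5 6) 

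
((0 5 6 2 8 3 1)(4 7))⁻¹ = (0 1 3 8 2 6 5)(4 7)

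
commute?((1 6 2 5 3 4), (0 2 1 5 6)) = no:(1 6 2 5 3 4)*(0 2 1 5 6) = (0 2 6 1)(3 4 5), (0 2 1 5 6)*(1 6 2 5 3 4) = (0 5 2 6)(1 3 4)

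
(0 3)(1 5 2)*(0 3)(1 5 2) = (1 2 5)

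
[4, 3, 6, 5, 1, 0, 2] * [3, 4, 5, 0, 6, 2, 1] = [6, 0, 1, 2, 4, 3, 5]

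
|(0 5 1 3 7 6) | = 6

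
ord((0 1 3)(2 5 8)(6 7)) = 6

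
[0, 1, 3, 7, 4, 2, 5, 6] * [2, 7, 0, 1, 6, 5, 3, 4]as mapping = [0→2, 1→7, 2→1, 3→4, 4→6, 5→0, 6→5, 7→3]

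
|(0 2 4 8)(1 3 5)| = 12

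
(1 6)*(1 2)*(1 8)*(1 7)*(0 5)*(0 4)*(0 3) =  (0 5 4 3)(1 6 2 8 7)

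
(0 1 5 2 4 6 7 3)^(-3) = (0 6 5 3 4 1 7 2)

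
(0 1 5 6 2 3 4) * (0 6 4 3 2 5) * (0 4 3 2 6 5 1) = (1 4 5 3 2 6) 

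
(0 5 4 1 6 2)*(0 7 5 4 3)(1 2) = (0 4 2 7 5 3)(1 6)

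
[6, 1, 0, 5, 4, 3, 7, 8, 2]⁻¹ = [2, 1, 8, 5, 4, 3, 0, 6, 7]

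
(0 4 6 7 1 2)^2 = (0 6 1)(2 4 7)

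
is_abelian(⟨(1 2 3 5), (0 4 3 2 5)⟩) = no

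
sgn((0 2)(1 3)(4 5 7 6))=-1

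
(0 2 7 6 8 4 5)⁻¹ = (0 5 4 8 6 7 2)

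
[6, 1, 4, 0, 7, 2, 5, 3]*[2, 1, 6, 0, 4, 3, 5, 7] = [5, 1, 4, 2, 7, 6, 3, 0]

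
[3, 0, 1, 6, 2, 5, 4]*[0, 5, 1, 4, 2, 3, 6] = [4, 0, 5, 6, 1, 3, 2]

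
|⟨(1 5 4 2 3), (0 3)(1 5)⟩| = 360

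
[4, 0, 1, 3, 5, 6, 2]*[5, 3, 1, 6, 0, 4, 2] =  [0, 5, 3, 6, 4, 2, 1]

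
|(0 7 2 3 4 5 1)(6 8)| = 14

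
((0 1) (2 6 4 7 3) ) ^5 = (0 1) 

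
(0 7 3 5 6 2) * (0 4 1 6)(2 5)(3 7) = (0 3 2 4 1 6 5)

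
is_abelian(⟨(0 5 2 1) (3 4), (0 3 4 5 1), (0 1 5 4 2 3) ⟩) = no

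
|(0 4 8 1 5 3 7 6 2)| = 9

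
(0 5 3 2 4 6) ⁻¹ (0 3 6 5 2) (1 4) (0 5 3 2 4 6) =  (0 3 4 5 2) (1 6) 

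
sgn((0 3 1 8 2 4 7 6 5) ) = 1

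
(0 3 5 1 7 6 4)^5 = (0 6 1 3 4 7 5)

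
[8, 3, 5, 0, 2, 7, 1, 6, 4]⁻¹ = [3, 6, 4, 1, 8, 2, 7, 5, 0]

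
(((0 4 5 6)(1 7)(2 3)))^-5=(0 6 5 4)(1 7)(2 3)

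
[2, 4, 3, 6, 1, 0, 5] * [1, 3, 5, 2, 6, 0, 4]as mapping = [0→5, 1→6, 2→2, 3→4, 4→3, 5→1, 6→0]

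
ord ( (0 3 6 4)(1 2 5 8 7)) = 20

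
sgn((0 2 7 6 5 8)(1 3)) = 1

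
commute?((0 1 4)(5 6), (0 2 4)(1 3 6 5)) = no:(0 1 4)(5 6)*(0 2 4)(1 3 6 5) = (0 3 6 1)(2 4), (0 2 4)(1 3 6 5)*(0 1 4)(5 6) = (0 2)(1 3 5 4)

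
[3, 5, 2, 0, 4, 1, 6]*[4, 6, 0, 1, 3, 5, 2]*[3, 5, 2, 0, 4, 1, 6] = [5, 1, 3, 4, 0, 6, 2]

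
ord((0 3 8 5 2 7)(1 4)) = 6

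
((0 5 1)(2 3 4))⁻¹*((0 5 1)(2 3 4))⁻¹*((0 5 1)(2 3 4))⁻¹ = ()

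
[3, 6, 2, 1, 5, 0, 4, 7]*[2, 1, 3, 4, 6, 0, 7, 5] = [4, 7, 3, 1, 0, 2, 6, 5] 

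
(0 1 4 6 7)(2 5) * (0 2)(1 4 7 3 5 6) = (0 4 1 7 2 6 3 5)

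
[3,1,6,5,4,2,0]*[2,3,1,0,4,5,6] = [0,3,6,5,4,1,2] 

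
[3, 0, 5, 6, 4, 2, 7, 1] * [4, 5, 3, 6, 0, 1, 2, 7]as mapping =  [0→6, 1→4, 2→1, 3→2, 4→0, 5→3, 6→7, 7→5]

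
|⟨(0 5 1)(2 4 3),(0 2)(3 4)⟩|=60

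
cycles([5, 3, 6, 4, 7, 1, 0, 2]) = (0 5 1 3 4 7 2 6)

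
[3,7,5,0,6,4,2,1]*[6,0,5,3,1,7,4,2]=[3,2,7,6,4,1,5,0]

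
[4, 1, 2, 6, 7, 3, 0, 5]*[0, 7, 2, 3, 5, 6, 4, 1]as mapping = [0→5, 1→7, 2→2, 3→4, 4→1, 5→3, 6→0, 7→6]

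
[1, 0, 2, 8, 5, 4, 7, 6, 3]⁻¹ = [1, 0, 2, 8, 5, 4, 7, 6, 3]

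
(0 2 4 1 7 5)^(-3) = (0 1)(2 7)(4 5)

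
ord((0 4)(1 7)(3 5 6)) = 6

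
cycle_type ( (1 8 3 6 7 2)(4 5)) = 2.6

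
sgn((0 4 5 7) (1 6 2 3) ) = 1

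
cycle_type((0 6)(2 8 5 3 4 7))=2.6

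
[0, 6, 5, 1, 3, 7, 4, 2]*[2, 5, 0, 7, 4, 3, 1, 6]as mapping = [0→2, 1→1, 2→3, 3→5, 4→7, 5→6, 6→4, 7→0]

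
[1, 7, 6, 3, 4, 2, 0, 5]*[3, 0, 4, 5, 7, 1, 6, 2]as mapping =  [0→0, 1→2, 2→6, 3→5, 4→7, 5→4, 6→3, 7→1]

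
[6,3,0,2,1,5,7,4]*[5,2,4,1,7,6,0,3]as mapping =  [0→0,1→1,2→5,3→4,4→2,5→6,6→3,7→7]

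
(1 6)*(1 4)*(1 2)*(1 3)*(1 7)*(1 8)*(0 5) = (0 5)(1 6 4 2 3 7 8)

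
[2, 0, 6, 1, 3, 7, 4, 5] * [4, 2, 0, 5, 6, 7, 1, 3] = [0, 4, 1, 2, 5, 3, 6, 7]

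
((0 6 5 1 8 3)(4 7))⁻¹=(0 3 8 1 5 6)(4 7)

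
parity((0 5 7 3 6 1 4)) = even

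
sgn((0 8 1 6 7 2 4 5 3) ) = 1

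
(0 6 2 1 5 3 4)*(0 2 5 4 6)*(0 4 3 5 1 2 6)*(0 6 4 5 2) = (0 5 2)(1 3 6)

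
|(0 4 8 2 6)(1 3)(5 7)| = 10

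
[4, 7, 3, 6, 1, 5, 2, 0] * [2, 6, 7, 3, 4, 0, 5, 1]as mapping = [0→4, 1→1, 2→3, 3→5, 4→6, 5→0, 6→7, 7→2]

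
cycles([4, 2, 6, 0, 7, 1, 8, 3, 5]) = (0 4 7 3) (1 2 6 8 5) 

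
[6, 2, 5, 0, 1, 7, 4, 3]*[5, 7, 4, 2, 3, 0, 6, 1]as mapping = [0→6, 1→4, 2→0, 3→5, 4→7, 5→1, 6→3, 7→2]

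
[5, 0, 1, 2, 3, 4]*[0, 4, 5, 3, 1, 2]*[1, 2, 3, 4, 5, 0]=[3, 1, 5, 0, 4, 2]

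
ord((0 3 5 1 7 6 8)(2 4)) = 14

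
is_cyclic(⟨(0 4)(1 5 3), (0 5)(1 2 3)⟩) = no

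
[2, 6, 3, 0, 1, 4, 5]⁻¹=[3, 4, 0, 2, 5, 6, 1]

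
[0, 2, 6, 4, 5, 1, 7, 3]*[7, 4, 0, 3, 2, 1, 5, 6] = [7, 0, 5, 2, 1, 4, 6, 3]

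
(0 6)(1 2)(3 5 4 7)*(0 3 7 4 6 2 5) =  (0 2 1 5 6 3)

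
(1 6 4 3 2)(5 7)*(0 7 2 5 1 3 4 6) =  (0 7 1)(2 3 5)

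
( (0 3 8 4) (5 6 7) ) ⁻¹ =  (0 4 8 3) (5 7 6) 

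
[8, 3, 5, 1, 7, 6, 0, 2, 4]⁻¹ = [6, 3, 7, 1, 8, 2, 5, 4, 0]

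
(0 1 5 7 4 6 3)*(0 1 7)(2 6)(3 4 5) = (0 7 5)(1 3)(2 6 4)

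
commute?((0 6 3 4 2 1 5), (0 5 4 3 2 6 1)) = no:(0 6 3 4 2 1 5) * (0 5 4 3 2 6 1) = (0 1 4 6 2), (0 5 4 3 2 6 1) * (0 6 3 4 2 1 5) = (1 6 5 2 3)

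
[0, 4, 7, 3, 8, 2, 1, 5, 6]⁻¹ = [0, 6, 5, 3, 1, 7, 8, 2, 4]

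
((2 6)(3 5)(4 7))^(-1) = (2 6)(3 5)(4 7)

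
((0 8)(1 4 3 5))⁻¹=(0 8)(1 5 3 4)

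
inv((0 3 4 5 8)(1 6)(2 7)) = (0 8 5 4 3)(1 6)(2 7)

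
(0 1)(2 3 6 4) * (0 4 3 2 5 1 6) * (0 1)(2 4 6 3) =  (0 3 1 6 2 4 5)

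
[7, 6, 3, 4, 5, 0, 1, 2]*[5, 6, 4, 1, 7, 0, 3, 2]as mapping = [0→2, 1→3, 2→1, 3→7, 4→0, 5→5, 6→6, 7→4]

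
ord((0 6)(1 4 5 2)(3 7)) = 4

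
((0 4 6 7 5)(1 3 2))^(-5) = (1 3 2)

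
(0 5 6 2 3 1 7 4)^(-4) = (0 3)(1 5)(2 4)(6 7)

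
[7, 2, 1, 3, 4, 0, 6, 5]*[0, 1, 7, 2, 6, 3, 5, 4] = [4, 7, 1, 2, 6, 0, 5, 3]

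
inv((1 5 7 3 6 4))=(1 4 6 3 7 5)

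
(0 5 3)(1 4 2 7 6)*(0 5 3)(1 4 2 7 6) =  (0 3 5)(1 2 6 4 7)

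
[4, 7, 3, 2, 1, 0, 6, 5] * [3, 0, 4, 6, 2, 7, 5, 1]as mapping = [0→2, 1→1, 2→6, 3→4, 4→0, 5→3, 6→5, 7→7]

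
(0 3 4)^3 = ()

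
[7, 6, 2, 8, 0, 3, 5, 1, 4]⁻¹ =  [4, 7, 2, 5, 8, 6, 1, 0, 3]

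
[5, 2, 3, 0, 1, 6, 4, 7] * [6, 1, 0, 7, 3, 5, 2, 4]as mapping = [0→5, 1→0, 2→7, 3→6, 4→1, 5→2, 6→3, 7→4]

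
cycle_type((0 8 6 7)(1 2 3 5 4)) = 4.5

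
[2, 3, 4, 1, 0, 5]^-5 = [2, 3, 4, 1, 0, 5]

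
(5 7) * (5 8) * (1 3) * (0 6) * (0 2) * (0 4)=(0 6 2 4)(1 3)(5 7 8)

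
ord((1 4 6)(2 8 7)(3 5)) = 6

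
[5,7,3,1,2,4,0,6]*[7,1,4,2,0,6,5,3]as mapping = [0→6,1→3,2→2,3→1,4→4,5→0,6→7,7→5]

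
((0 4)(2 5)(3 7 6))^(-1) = (0 4)(2 5)(3 6 7)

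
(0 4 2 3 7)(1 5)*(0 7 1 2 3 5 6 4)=(1 6 4 3)(2 5)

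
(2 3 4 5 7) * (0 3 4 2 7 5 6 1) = (0 3 2 4 6 1)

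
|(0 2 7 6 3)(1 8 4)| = 15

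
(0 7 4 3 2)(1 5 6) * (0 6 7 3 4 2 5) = (0 3 5 7 2 6 1)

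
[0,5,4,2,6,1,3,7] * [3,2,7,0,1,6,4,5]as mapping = [0→3,1→6,2→1,3→7,4→4,5→2,6→0,7→5]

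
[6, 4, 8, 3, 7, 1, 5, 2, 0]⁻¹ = [8, 5, 7, 3, 1, 6, 0, 4, 2]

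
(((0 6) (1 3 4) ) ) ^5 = (0 6) (1 4 3) 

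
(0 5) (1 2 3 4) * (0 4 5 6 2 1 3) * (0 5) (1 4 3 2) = (0 6 1 4 2 5 3) 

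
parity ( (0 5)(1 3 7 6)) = even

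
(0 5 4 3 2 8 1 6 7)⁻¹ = (0 7 6 1 8 2 3 4 5)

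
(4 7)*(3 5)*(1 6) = (1 6)(3 5)(4 7)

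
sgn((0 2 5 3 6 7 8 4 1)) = 1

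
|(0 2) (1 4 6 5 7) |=10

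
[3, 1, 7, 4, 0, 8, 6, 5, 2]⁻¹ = [4, 1, 8, 0, 3, 7, 6, 2, 5]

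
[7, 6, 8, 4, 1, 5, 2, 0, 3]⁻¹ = [7, 4, 6, 8, 3, 5, 1, 0, 2]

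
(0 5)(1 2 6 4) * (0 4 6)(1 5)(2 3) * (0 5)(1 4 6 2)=(0 4)(1 3)(2 5 6)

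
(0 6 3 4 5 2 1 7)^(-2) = (0 1 5 3)(2 4 6 7)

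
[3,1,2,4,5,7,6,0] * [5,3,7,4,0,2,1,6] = [4,3,7,0,2,6,1,5]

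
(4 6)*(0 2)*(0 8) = (0 2 8) (4 6) 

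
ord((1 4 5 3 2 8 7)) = 7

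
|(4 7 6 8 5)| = 5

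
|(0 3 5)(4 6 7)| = 3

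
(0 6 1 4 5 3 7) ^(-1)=(0 7 3 5 4 1 6) 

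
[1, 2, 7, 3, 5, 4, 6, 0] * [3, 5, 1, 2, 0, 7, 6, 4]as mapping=[0→5, 1→1, 2→4, 3→2, 4→7, 5→0, 6→6, 7→3]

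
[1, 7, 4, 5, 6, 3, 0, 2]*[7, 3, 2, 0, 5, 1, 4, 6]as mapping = [0→3, 1→6, 2→5, 3→1, 4→4, 5→0, 6→7, 7→2]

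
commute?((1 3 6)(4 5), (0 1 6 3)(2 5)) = no:(1 3 6)(4 5) * (0 1 6 3)(2 5) = (0 1)(2 5 4), (0 1 6 3)(2 5) * (1 3 6)(4 5) = (0 3)(2 4 5)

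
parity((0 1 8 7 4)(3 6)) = odd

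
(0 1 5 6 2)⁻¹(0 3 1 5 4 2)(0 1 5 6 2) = (0 1 3 5 6 4)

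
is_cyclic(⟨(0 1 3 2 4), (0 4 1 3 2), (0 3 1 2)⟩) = no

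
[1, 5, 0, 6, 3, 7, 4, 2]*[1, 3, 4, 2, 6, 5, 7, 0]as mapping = [0→3, 1→5, 2→1, 3→7, 4→2, 5→0, 6→6, 7→4]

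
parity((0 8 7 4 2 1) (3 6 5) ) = odd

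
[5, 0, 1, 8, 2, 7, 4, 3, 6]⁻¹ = [1, 2, 4, 7, 6, 0, 8, 5, 3]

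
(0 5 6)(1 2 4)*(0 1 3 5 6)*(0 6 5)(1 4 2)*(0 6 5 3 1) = (0 3 6 4 1)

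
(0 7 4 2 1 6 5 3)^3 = (0 2 5 7 1 3 4 6)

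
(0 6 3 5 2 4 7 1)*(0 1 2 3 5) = (0 6 5 3)(2 4 7)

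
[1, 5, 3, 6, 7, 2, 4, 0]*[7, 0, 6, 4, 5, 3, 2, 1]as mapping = [0→0, 1→3, 2→4, 3→2, 4→1, 5→6, 6→5, 7→7]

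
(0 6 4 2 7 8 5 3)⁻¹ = (0 3 5 8 7 2 4 6)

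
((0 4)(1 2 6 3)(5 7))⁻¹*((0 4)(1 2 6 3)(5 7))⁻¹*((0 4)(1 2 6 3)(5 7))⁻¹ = (0 4)(1 2 6 3)(5 7)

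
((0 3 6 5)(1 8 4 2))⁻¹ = (0 5 6 3)(1 2 4 8)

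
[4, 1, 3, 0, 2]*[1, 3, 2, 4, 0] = [0, 3, 4, 1, 2]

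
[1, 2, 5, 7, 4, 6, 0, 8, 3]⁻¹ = [6, 0, 1, 8, 4, 2, 5, 3, 7]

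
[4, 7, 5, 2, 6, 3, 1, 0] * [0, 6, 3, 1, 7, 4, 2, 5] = [7, 5, 4, 3, 2, 1, 6, 0]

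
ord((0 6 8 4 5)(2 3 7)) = 15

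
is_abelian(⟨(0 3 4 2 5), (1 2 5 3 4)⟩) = no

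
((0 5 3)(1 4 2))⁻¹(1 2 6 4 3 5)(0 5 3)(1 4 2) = (0 3 4 1 6 2)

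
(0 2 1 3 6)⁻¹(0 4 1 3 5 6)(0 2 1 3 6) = (0 2 4 3 6 5)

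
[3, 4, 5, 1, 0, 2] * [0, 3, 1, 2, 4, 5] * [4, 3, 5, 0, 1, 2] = [5, 1, 2, 0, 4, 3]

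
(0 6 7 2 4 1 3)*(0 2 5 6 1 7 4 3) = (0 1)(2 3)(4 7 5 6)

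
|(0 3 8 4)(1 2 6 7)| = 4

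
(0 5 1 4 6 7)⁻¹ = (0 7 6 4 1 5)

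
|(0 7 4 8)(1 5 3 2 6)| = 20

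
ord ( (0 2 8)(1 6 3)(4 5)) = 6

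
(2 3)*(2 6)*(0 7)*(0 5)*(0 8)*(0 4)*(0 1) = (0 7 5 8 4 1)(2 3 6)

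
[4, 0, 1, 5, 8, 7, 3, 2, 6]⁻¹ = [1, 2, 7, 6, 0, 3, 8, 5, 4]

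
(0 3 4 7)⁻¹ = (0 7 4 3)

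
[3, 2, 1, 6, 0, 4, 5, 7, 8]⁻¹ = [4, 2, 1, 0, 5, 6, 3, 7, 8]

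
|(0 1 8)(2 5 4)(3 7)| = 6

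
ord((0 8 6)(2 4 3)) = 3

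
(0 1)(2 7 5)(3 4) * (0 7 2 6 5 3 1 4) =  (0 4 1 7 3)(5 6)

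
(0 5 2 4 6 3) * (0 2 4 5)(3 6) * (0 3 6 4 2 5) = (0 3 5 2)(4 6)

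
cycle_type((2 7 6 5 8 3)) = 6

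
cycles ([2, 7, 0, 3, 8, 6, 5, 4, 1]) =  (0 2)(1 7 4 8)(5 6)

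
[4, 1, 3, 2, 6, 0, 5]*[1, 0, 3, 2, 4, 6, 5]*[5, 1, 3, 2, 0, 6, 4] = [0, 5, 3, 2, 6, 1, 4]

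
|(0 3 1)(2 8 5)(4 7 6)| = 3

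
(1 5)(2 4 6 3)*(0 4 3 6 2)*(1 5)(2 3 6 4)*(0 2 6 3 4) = (0 6)(2 3)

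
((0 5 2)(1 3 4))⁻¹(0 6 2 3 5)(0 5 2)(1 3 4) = (0 4 2 5 6)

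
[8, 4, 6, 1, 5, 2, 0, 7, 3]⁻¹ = [6, 3, 5, 8, 1, 4, 2, 7, 0]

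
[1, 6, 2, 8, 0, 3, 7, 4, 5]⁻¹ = [4, 0, 2, 5, 7, 8, 1, 6, 3]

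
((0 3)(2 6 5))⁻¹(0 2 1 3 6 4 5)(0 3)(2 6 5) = (0 5 4 2 3 6 1)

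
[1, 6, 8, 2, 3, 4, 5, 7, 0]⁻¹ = [8, 0, 3, 4, 5, 6, 1, 7, 2]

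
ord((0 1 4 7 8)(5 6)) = 10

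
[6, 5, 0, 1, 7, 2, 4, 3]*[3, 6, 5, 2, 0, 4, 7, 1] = [7, 4, 3, 6, 1, 5, 0, 2]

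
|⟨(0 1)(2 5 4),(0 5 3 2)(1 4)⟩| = 72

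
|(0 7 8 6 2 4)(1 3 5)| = 6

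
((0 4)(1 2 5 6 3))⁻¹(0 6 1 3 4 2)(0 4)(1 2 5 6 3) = (0 5 4 3 2 1)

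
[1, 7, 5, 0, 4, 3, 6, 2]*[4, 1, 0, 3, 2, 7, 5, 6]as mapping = [0→1, 1→6, 2→7, 3→4, 4→2, 5→3, 6→5, 7→0]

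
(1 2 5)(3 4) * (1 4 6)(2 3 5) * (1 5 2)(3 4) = (1 4 2)(3 6 5)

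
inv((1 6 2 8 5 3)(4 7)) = (1 3 5 8 2 6)(4 7)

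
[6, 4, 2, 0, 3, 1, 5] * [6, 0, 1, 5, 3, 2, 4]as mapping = [0→4, 1→3, 2→1, 3→6, 4→5, 5→0, 6→2]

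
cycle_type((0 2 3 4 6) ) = 5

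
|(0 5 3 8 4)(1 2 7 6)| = 20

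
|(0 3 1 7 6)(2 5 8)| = 15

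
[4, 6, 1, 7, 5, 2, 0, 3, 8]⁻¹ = [6, 2, 5, 7, 0, 4, 1, 3, 8]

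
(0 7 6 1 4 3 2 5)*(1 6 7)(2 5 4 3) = (0 1 3 5)(2 4)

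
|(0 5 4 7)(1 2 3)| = 12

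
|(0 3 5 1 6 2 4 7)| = 8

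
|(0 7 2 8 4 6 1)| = 7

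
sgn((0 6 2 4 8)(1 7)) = -1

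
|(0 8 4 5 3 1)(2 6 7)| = 6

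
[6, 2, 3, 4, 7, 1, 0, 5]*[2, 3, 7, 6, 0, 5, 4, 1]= [4, 7, 6, 0, 1, 3, 2, 5]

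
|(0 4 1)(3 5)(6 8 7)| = 6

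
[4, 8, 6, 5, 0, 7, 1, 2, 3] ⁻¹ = [4, 6, 7, 8, 0, 3, 2, 5, 1] 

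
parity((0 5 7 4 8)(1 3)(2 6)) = even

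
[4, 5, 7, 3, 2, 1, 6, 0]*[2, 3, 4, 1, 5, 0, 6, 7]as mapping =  [0→5, 1→0, 2→7, 3→1, 4→4, 5→3, 6→6, 7→2]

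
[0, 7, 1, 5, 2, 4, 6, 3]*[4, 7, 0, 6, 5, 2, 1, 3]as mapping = [0→4, 1→3, 2→7, 3→2, 4→0, 5→5, 6→1, 7→6]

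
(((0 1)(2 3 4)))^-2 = (2 3 4)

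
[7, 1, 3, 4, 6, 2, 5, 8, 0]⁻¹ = [8, 1, 5, 2, 3, 6, 4, 0, 7]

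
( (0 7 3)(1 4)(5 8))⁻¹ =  (0 3 7)(1 4)(5 8)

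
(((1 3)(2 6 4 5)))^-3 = (1 3)(2 6 4 5)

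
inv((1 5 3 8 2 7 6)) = (1 6 7 2 8 3 5)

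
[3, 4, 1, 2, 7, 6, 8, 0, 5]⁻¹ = [7, 2, 3, 0, 1, 8, 5, 4, 6]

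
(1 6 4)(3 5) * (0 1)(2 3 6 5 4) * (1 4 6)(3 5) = (0 4)(1 3 6 2 5)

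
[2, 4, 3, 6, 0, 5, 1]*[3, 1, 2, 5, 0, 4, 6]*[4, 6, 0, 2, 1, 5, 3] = [0, 4, 5, 3, 2, 1, 6]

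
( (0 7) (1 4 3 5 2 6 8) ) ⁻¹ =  (0 7) (1 8 6 2 5 3 4) 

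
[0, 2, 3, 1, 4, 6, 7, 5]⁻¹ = [0, 3, 1, 2, 4, 7, 5, 6]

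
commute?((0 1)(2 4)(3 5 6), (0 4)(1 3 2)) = no:(0 1)(2 4)(3 5 6)*(0 4)(1 3 2) = (0 3 5 6 2)(1 4), (0 4)(1 3 2)*(0 1)(2 4)(3 5 6) = (0 2)(1 5 6 3 4)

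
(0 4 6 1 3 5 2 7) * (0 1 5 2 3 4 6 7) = (0 6 5 3 2) (1 4 7) 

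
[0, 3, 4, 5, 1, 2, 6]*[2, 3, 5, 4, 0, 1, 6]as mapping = [0→2, 1→4, 2→0, 3→1, 4→3, 5→5, 6→6]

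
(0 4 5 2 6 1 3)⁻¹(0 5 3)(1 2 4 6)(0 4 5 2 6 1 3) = (0 4 2)(1 3 6 5)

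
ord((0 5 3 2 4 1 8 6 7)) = 9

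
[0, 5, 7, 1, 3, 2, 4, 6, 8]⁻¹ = [0, 3, 5, 4, 6, 1, 7, 2, 8]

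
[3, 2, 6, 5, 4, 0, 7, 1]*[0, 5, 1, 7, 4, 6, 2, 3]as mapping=[0→7, 1→1, 2→2, 3→6, 4→4, 5→0, 6→3, 7→5]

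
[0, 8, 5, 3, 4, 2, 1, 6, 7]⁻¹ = [0, 6, 5, 3, 4, 2, 7, 8, 1]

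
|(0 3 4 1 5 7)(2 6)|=6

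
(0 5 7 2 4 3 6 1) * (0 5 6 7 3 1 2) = (0 6 2 4 1 5 3 7) 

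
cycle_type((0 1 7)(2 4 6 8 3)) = 3.5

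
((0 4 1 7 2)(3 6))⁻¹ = (0 2 7 1 4)(3 6)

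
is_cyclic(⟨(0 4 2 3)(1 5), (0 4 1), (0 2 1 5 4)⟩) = no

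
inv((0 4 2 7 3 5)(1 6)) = (0 5 3 7 2 4)(1 6)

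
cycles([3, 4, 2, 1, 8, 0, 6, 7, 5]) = (0 3 1 4 8 5)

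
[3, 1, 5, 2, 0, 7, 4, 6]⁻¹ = [4, 1, 3, 0, 6, 2, 7, 5]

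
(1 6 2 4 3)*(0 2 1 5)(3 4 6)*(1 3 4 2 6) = (0 6 3 5)(1 4 2)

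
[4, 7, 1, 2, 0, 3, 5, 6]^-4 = [0, 6, 7, 1, 4, 2, 3, 5]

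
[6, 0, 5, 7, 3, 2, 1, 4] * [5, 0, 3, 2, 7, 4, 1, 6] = [1, 5, 4, 6, 2, 3, 0, 7]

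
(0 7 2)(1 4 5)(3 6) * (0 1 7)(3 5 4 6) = (1 6 5 7 2)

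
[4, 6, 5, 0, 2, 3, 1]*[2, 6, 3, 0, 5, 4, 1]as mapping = [0→5, 1→1, 2→4, 3→2, 4→3, 5→0, 6→6]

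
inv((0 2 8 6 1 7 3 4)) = (0 4 3 7 1 6 8 2)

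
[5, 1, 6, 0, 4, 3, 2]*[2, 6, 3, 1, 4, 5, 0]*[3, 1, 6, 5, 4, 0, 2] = [0, 2, 3, 6, 4, 1, 5]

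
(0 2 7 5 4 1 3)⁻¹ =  (0 3 1 4 5 7 2)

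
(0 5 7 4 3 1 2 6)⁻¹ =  (0 6 2 1 3 4 7 5)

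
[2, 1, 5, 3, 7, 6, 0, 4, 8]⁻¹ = [6, 1, 0, 3, 7, 2, 5, 4, 8]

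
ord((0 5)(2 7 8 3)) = 4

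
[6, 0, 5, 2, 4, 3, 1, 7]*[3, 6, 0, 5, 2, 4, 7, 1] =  [7, 3, 4, 0, 2, 5, 6, 1]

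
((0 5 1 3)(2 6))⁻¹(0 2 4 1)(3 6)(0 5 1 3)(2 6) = (0 2)(3 5 6 4)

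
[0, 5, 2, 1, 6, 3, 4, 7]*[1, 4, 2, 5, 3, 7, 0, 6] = [1, 7, 2, 4, 0, 5, 3, 6]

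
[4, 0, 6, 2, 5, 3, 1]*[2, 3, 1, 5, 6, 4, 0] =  [6, 2, 0, 1, 4, 5, 3]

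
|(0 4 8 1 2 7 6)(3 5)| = 14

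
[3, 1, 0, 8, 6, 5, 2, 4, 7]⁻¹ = [2, 1, 6, 0, 7, 5, 4, 8, 3]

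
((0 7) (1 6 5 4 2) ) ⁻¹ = (0 7) (1 2 4 5 6) 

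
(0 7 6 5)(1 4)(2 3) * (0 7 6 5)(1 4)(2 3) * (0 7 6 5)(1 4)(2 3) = (0 5 6 7)(1 4)(2 3)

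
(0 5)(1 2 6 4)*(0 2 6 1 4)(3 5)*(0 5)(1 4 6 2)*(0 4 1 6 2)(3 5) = (0 5 6 3 4 2 1)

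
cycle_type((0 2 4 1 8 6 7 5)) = 8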